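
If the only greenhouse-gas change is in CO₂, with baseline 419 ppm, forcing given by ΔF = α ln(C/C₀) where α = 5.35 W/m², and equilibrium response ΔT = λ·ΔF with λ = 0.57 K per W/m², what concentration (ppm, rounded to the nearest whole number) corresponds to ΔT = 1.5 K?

Required forcing: ΔF = ΔT/λ = 1.5/0.57 = 2.6316 W/m².
Then ln(C/419) = ΔF/5.35 = 2.6316/5.35 = 0.49189.
So C = 419 × e^0.49189 = 419 × 1.63540 = 685.23 ppm.

C ≈ 685 ppm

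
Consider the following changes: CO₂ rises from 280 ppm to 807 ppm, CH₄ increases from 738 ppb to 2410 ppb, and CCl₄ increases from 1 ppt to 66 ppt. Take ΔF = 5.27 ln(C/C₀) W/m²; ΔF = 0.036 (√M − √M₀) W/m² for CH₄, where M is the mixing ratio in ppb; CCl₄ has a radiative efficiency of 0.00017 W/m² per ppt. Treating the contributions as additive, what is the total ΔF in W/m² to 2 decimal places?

CO₂: 5.27 × ln(807/280) = 5.27 × ln(2.88214) = 5.27 × 1.05853 = 5.5785 W/m².
CH₄: 0.036 × (√2410 − √738) = 0.036 × (49.0918 − 27.1662) = 0.036 × 21.9256 = 0.7893 W/m².
CCl₄: ΔF = 0.00017 × (66 − 1) = 0.00017 × 65 = 0.0111 W/m².
Total ΔF = 5.5785 + 0.7893 + 0.0111 = 6.3789 W/m².

ΔF = 6.38 W/m²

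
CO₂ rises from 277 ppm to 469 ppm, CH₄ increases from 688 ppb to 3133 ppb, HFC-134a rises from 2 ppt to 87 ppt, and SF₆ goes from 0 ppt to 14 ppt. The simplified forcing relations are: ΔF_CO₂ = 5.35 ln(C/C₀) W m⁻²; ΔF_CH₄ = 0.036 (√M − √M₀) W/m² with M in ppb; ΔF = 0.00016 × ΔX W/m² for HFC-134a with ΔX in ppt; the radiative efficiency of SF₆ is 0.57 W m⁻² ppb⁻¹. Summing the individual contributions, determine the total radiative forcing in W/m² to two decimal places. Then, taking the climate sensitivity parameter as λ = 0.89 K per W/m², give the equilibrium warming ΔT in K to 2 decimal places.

ΔF = 3.91 W/m²; ΔT = 3.48 K

CO₂: 5.35 × ln(469/277) = 5.35 × ln(1.69314) = 5.35 × 0.52658 = 2.8172 W/m².
CH₄: 0.036 × (√3133 − √688) = 0.036 × (55.9732 − 26.2298) = 0.036 × 29.7434 = 1.0708 W/m².
HFC-134a: ΔF = 0.00016 × (87 − 2) = 0.00016 × 85 = 0.0136 W/m².
SF₆: Δ = 14 − 0 = 14 ppt = 0.014 ppb; ΔF = 0.57 × 0.014 = 0.0080 W/m².
Total ΔF = 2.8172 + 1.0708 + 0.0136 + 0.0080 = 3.9096 W/m².
ΔT = λ ΔF = 0.89 × 3.91 = 3.4799 K.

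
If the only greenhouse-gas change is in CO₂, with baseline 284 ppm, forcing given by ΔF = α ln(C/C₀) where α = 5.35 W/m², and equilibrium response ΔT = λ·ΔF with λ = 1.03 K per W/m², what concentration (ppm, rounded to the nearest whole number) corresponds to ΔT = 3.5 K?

C ≈ 536 ppm

Required forcing: ΔF = ΔT/λ = 3.5/1.03 = 3.3981 W/m².
Then ln(C/284) = ΔF/5.35 = 3.3981/5.35 = 0.63516.
So C = 284 × e^0.63516 = 284 × 1.88732 = 536.00 ppm.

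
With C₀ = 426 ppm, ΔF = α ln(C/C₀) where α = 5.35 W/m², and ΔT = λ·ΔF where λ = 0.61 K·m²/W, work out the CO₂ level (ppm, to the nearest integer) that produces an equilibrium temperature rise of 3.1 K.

C ≈ 1101 ppm

Required forcing: ΔF = ΔT/λ = 3.1/0.61 = 5.0820 W/m².
Then ln(C/426) = ΔF/5.35 = 5.0820/5.35 = 0.94991.
So C = 426 × e^0.94991 = 426 × 2.58548 = 1101.41 ppm.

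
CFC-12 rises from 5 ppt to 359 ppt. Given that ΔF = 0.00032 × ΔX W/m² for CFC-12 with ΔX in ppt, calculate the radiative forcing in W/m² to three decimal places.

ΔF = 0.113 W/m²

CFC-12: ΔF = 0.00032 × (359 − 5) = 0.00032 × 354 = 0.1133 W/m².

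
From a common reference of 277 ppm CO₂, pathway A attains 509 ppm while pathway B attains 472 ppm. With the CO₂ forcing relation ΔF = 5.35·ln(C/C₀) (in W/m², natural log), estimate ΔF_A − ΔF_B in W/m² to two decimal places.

ΔF_A = 5.35 ln(509/277) = 5.35 × 0.60843 = 3.2551 W/m².
ΔF_B = 5.35 ln(472/277) = 5.35 × 0.53296 = 2.8513 W/m².
Difference: 3.2551 − 2.8513 = 0.4038 W/m².
(Equivalently, ΔF_A − ΔF_B = 5.35 ln(509/472) = 5.35 × 0.07547 = 0.4038 W/m².)

ΔF_A − ΔF_B = 0.40 W/m²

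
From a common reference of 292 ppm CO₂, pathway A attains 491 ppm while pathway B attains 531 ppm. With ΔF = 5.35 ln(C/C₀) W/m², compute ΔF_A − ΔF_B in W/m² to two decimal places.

ΔF_A − ΔF_B = -0.42 W/m²

ΔF_A = 5.35 ln(491/292) = 5.35 × 0.51969 = 2.7803 W/m².
ΔF_B = 5.35 ln(531/292) = 5.35 × 0.59801 = 3.1994 W/m².
Difference: 2.7803 − 3.1994 = -0.4191 W/m².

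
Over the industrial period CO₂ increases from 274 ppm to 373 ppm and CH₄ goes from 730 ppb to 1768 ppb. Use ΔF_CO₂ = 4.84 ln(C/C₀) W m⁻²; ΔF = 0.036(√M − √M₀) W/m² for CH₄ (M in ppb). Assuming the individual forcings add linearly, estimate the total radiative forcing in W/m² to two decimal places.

CO₂: 4.84 × ln(373/274) = 4.84 × ln(1.36131) = 4.84 × 0.30845 = 1.4929 W/m².
CH₄: 0.036 × (√1768 − √730) = 0.036 × (42.0476 − 27.0185) = 0.036 × 15.0291 = 0.5410 W/m².
Total ΔF = 1.4929 + 0.5410 = 2.0339 W/m².

ΔF = 2.03 W/m²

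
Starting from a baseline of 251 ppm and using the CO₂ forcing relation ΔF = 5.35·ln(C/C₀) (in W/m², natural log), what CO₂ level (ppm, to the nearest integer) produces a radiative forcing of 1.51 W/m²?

C ≈ 333 ppm

Set 5.35 ln(C/251) = 1.51, so ln(C/251) = 1.51/5.35 = 0.28224.
Then C/251 = e^0.28224 = 1.32610, giving C = 251 × 1.32610 = 332.85 ppm.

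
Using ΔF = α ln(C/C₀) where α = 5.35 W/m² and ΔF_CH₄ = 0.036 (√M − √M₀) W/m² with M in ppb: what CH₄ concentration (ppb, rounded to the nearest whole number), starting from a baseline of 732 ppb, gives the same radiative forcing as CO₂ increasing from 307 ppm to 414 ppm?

M ≈ 5111 ppb

CO₂ forcing: 5.35 × ln(414/307) = 5.35 × 0.299018 = 1.59975 W/m².
Set 0.036(√M − √732) = 1.59975: √M = 1.59975/0.036 + √732 = 44.4375 + 27.0555 = 71.4930.
M = (71.4930)² = 5111.25 ppb.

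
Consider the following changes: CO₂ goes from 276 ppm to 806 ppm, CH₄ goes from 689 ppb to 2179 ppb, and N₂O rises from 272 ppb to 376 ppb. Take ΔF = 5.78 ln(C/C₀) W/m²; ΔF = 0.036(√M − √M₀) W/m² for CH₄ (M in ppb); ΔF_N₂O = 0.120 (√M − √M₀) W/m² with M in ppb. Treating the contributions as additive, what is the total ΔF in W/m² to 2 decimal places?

CO₂: 5.78 × ln(806/276) = 5.78 × ln(2.92029) = 5.78 × 1.07168 = 6.1943 W/m².
CH₄: 0.036 × (√2179 − √689) = 0.036 × (46.6798 − 26.2488) = 0.036 × 20.4310 = 0.7355 W/m².
N₂O: 0.120 × (√376 − √272) = 0.120 × (19.3907 − 16.4924) = 0.120 × 2.8983 = 0.3478 W/m².
Total ΔF = 6.1943 + 0.7355 + 0.3478 = 7.2776 W/m².

ΔF = 7.28 W/m²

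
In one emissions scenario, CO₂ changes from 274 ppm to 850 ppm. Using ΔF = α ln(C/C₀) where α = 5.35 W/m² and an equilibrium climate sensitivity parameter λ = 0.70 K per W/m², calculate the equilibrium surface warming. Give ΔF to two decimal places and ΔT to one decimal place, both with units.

ΔF = 6.06 W/m²; ΔT = 4.2 K

CO₂: 5.35 × ln(850/274) = 5.35 × ln(3.10219) = 5.35 × 1.13211 = 6.0568 W/m².
ΔT = λ ΔF = 0.70 × 6.06 = 4.2420 K.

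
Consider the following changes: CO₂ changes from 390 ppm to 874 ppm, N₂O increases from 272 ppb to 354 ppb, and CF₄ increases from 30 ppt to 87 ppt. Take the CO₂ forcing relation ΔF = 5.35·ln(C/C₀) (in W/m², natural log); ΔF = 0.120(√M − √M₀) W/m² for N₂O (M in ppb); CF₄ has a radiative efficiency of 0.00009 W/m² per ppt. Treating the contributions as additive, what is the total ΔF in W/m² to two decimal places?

ΔF = 4.60 W/m²

CO₂: 5.35 × ln(874/390) = 5.35 × ln(2.24103) = 5.35 × 0.80694 = 4.3171 W/m².
N₂O: 0.120 × (√354 − √272) = 0.120 × (18.8149 − 16.4924) = 0.120 × 2.3225 = 0.2787 W/m².
CF₄: ΔF = 0.00009 × (87 − 30) = 0.00009 × 57 = 0.0051 W/m².
Total ΔF = 4.3171 + 0.2787 + 0.0051 = 4.6009 W/m².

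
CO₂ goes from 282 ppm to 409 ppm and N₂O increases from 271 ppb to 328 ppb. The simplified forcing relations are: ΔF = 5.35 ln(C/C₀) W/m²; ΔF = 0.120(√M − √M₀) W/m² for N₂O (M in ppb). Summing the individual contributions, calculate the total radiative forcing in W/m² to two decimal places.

ΔF = 2.19 W/m²

CO₂: 5.35 × ln(409/282) = 5.35 × ln(1.45035) = 5.35 × 0.37180 = 1.9891 W/m².
N₂O: 0.120 × (√328 − √271) = 0.120 × (18.1108 − 16.4621) = 0.120 × 1.6487 = 0.1978 W/m².
Total ΔF = 1.9891 + 0.1978 = 2.1869 W/m².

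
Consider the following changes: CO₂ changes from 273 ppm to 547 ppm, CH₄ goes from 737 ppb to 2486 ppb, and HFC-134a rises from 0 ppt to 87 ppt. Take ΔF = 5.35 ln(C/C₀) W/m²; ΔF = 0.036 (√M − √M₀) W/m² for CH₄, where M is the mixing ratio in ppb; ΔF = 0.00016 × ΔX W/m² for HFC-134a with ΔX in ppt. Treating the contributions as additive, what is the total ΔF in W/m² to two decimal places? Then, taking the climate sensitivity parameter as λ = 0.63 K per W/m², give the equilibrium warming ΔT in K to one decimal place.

ΔF = 4.55 W/m²; ΔT = 2.9 K

CO₂: 5.35 × ln(547/273) = 5.35 × ln(2.00366) = 5.35 × 0.69498 = 3.7181 W/m².
CH₄: 0.036 × (√2486 − √737) = 0.036 × (49.8598 − 27.1477) = 0.036 × 22.7121 = 0.8176 W/m².
HFC-134a: ΔF = 0.00016 × (87 − 0) = 0.00016 × 87 = 0.0139 W/m².
Total ΔF = 3.7181 + 0.8176 + 0.0139 = 4.5496 W/m².
ΔT = λ ΔF = 0.63 × 4.55 = 2.8665 K.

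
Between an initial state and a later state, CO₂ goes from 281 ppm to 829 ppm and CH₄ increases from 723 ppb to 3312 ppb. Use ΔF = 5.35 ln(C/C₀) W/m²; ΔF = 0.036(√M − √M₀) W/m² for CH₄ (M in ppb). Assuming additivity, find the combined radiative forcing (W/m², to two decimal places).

ΔF = 6.89 W/m²

CO₂: 5.35 × ln(829/281) = 5.35 × ln(2.95018) = 5.35 × 1.08187 = 5.7880 W/m².
CH₄: 0.036 × (√3312 − √723) = 0.036 × (57.5500 − 26.8887) = 0.036 × 30.6613 = 1.1038 W/m².
Total ΔF = 5.7880 + 1.1038 = 6.8918 W/m².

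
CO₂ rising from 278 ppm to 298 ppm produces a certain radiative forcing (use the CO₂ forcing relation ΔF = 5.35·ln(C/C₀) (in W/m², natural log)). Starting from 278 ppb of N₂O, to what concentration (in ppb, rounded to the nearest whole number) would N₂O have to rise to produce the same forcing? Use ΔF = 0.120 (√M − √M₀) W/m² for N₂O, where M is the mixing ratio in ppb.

M ≈ 391 ppb

CO₂ forcing: 5.35 × ln(298/278) = 5.35 × 0.069472 = 0.37168 W/m².
Set 0.120(√M − √278) = 0.37168: √M = 0.37168/0.120 + √278 = 3.0973 + 16.6733 = 19.7706.
M = (19.7706)² = 390.88 ppb.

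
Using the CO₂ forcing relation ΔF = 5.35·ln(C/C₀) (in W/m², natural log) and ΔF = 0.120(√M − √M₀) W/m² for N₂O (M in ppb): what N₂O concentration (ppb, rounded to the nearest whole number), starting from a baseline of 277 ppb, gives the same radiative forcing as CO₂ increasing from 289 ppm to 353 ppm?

M ≈ 653 ppb

CO₂ forcing: 5.35 × ln(353/289) = 5.35 × 0.200041 = 1.07022 W/m².
Set 0.120(√M − √277) = 1.07022: √M = 1.07022/0.120 + √277 = 8.9185 + 16.6433 = 25.5618.
M = (25.5618)² = 653.41 ppb.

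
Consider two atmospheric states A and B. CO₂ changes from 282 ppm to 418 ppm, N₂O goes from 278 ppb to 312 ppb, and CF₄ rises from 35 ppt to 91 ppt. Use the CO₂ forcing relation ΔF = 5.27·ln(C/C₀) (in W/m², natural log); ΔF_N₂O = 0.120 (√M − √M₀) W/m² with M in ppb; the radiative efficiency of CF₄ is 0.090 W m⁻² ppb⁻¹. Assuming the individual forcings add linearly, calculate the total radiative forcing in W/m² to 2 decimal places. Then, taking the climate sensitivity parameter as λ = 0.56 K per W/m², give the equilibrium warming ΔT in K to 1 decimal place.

ΔF = 2.20 W/m²; ΔT = 1.2 K

CO₂: 5.27 × ln(418/282) = 5.27 × ln(1.48227) = 5.27 × 0.39357 = 2.0741 W/m².
N₂O: 0.120 × (√312 − √278) = 0.120 × (17.6635 − 16.6733) = 0.120 × 0.9902 = 0.1188 W/m².
CF₄: Δ = 91 − 35 = 56 ppt = 0.056 ppb; ΔF = 0.090 × 0.056 = 0.0050 W/m².
Total ΔF = 2.0741 + 0.1188 + 0.0050 = 2.1979 W/m².
ΔT = λ ΔF = 0.56 × 2.20 = 1.2320 K.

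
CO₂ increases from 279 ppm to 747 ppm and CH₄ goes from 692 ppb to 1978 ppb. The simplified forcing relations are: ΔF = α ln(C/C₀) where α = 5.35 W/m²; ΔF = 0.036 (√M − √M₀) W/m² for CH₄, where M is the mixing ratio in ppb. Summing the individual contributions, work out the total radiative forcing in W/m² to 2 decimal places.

ΔF = 5.92 W/m²

CO₂: 5.35 × ln(747/279) = 5.35 × ln(2.67742) = 5.35 × 0.98485 = 5.2689 W/m².
CH₄: 0.036 × (√1978 − √692) = 0.036 × (44.4747 − 26.3059) = 0.036 × 18.1688 = 0.6541 W/m².
Total ΔF = 5.2689 + 0.6541 = 5.9230 W/m².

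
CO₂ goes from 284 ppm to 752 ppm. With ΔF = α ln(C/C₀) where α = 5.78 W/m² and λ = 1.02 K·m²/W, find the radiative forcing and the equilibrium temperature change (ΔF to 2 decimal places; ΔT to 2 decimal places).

CO₂: 5.78 × ln(752/284) = 5.78 × ln(2.64789) = 5.78 × 0.97376 = 5.6283 W/m².
ΔT = λ ΔF = 1.02 × 5.63 = 5.7426 K.

ΔF = 5.63 W/m²; ΔT = 5.74 K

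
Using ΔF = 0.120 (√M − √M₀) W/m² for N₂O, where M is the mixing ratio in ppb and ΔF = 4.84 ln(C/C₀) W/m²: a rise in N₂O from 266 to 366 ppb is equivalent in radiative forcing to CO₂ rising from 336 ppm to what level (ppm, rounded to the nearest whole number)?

C ≈ 360 ppm

N₂O forcing: 0.120 × (√366 − √266) = 0.120 × (19.1311 − 16.3095) = 0.120 × 2.8216 = 0.33859 W/m².
Set 4.84 ln(C/336) = 0.33859: ln(C/336) = 0.33859/4.84 = 0.06996, so C = 336 × e^0.06996 = 336 × 1.07247 = 360.35 ppm.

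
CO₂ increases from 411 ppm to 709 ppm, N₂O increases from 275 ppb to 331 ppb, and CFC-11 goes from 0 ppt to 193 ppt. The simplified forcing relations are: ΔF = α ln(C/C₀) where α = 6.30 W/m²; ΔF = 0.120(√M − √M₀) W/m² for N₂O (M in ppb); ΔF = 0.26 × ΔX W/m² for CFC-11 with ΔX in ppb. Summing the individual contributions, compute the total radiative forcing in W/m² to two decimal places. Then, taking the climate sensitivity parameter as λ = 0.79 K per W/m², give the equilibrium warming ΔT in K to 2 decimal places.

CO₂: 6.30 × ln(709/411) = 6.30 × ln(1.72506) = 6.30 × 0.54526 = 3.4351 W/m².
N₂O: 0.120 × (√331 − √275) = 0.120 × (18.1934 − 16.5831) = 0.120 × 1.6103 = 0.1932 W/m².
CFC-11: Δ = 193 − 0 = 193 ppt = 0.193 ppb; ΔF = 0.26 × 0.193 = 0.0502 W/m².
Total ΔF = 3.4351 + 0.1932 + 0.0502 = 3.6785 W/m².
ΔT = λ ΔF = 0.79 × 3.68 = 2.9072 K.

ΔF = 3.68 W/m²; ΔT = 2.91 K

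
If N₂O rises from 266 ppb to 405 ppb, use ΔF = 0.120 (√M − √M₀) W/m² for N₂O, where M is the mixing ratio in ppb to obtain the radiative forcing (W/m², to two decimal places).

ΔF = 0.46 W/m²

N₂O: 0.120 × (√405 − √266) = 0.120 × (20.1246 − 16.3095) = 0.120 × 3.8151 = 0.4578 W/m².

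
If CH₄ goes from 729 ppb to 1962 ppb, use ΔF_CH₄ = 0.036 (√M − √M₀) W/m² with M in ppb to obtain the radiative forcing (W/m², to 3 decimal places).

ΔF = 0.623 W/m²

CH₄: 0.036 × (√1962 − √729) = 0.036 × (44.2945 − 27.0000) = 0.036 × 17.2945 = 0.6226 W/m².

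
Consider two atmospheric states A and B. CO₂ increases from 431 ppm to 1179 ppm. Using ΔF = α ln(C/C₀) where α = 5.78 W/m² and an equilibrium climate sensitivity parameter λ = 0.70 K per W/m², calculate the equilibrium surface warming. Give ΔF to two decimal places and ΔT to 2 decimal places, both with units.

CO₂: 5.78 × ln(1179/431) = 5.78 × ln(2.73550) = 5.78 × 1.00631 = 5.8165 W/m².
ΔT = λ ΔF = 0.70 × 5.82 = 4.0740 K.

ΔF = 5.82 W/m²; ΔT = 4.07 K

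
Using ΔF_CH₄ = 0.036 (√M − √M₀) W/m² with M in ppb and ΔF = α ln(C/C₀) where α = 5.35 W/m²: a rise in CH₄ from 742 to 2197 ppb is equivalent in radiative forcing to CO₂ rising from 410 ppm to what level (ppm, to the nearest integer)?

CH₄ forcing: 0.036 × (√2197 − √742) = 0.036 × (46.8722 − 27.2397) = 0.036 × 19.6325 = 0.70677 W/m².
Set 5.35 ln(C/410) = 0.70677: ln(C/410) = 0.70677/5.35 = 0.13211, so C = 410 × e^0.13211 = 410 × 1.14123 = 467.90 ppm.

C ≈ 468 ppm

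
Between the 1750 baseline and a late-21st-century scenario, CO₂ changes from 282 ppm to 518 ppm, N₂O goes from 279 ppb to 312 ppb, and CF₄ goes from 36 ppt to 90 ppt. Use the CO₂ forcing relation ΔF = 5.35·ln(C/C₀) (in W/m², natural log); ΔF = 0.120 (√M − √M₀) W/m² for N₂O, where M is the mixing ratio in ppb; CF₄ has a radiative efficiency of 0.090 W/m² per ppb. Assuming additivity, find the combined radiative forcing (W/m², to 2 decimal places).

ΔF = 3.37 W/m²

CO₂: 5.35 × ln(518/282) = 5.35 × ln(1.83688) = 5.35 × 0.60807 = 3.2532 W/m².
N₂O: 0.120 × (√312 − √279) = 0.120 × (17.6635 − 16.7033) = 0.120 × 0.9602 = 0.1152 W/m².
CF₄: Δ = 90 − 36 = 54 ppt = 0.054 ppb; ΔF = 0.090 × 0.054 = 0.0049 W/m².
Total ΔF = 3.2532 + 0.1152 + 0.0049 = 3.3733 W/m².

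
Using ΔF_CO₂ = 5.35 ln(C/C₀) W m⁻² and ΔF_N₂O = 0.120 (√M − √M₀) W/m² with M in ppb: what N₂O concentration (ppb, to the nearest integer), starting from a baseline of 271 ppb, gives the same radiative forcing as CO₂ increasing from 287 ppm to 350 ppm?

M ≈ 641 ppb

CO₂ forcing: 5.35 × ln(350/287) = 5.35 × 0.198451 = 1.06171 W/m².
Set 0.120(√M − √271) = 1.06171: √M = 1.06171/0.120 + √271 = 8.8476 + 16.4621 = 25.3097.
M = (25.3097)² = 640.58 ppb.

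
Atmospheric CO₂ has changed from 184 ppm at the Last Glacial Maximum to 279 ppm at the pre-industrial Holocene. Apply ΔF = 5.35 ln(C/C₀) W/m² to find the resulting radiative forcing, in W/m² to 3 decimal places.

ΔF = 2.227 W/m²

CO₂ absorption bands are partially saturated, so forcing scales with the logarithm of the concentration ratio.
CO₂: 5.35 × ln(279/184) = 5.35 × ln(1.51630) = 5.35 × 0.41627 = 2.2270 W/m².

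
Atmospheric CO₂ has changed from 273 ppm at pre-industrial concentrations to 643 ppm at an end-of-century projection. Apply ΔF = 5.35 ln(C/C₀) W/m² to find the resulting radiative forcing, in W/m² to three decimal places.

CO₂: 5.35 × ln(643/273) = 5.35 × ln(2.35531) = 5.35 × 0.85667 = 4.5832 W/m².

ΔF = 4.583 W/m²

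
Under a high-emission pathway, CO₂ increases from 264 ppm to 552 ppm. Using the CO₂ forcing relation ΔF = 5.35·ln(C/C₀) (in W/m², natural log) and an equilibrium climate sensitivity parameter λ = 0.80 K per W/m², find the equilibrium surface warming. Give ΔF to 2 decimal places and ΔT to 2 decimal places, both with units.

ΔF = 3.95 W/m²; ΔT = 3.16 K

CO₂: 5.35 × ln(552/264) = 5.35 × ln(2.09091) = 5.35 × 0.73760 = 3.9462 W/m².
ΔT = λ ΔF = 0.80 × 3.95 = 3.1600 K.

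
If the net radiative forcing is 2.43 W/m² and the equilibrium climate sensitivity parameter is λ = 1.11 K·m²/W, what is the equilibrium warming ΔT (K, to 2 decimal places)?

ΔT = λ ΔF = 1.11 × 2.43 = 2.6973 K.

ΔT = 2.70 K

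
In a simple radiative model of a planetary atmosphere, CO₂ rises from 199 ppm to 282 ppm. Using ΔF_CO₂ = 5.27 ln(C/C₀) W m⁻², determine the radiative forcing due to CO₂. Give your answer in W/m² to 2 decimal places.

ΔF = 1.84 W/m²

CO₂ absorption bands are partially saturated, so forcing scales with the logarithm of the concentration ratio.
CO₂: 5.27 × ln(282/199) = 5.27 × ln(1.41709) = 5.27 × 0.34861 = 1.8372 W/m².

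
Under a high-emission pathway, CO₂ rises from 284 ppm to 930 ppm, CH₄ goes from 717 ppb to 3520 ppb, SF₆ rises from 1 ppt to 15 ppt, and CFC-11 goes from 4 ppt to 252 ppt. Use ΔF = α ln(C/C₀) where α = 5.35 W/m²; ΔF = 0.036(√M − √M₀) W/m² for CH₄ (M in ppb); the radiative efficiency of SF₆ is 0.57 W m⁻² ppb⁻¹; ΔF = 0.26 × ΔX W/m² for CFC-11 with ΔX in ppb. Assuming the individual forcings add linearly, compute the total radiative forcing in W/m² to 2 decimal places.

ΔF = 7.59 W/m²

CO₂: 5.35 × ln(930/284) = 5.35 × ln(3.27465) = 5.35 × 1.18621 = 6.3462 W/m².
CH₄: 0.036 × (√3520 − √717) = 0.036 × (59.3296 − 26.7769) = 0.036 × 32.5527 = 1.1719 W/m².
SF₆: Δ = 15 − 1 = 14 ppt = 0.014 ppb; ΔF = 0.57 × 0.014 = 0.0080 W/m².
CFC-11: Δ = 252 − 4 = 248 ppt = 0.248 ppb; ΔF = 0.26 × 0.248 = 0.0645 W/m².
Total ΔF = 6.3462 + 1.1719 + 0.0080 + 0.0645 = 7.5906 W/m².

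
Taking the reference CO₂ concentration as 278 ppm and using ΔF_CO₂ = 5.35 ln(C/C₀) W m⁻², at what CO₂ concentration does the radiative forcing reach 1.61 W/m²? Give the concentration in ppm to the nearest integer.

C ≈ 376 ppm

Set 5.35 ln(C/278) = 1.61, so ln(C/278) = 1.61/5.35 = 0.30093.
Then C/278 = e^0.30093 = 1.35111, giving C = 278 × 1.35111 = 375.61 ppm.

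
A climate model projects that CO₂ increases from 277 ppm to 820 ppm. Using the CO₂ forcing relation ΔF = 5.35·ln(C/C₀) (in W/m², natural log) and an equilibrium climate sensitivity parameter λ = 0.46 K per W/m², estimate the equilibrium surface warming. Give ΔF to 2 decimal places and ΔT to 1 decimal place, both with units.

CO₂: 5.35 × ln(820/277) = 5.35 × ln(2.96029) = 5.35 × 1.08529 = 5.8063 W/m².
ΔT = λ ΔF = 0.46 × 5.81 = 2.6726 K.

ΔF = 5.81 W/m²; ΔT = 2.7 K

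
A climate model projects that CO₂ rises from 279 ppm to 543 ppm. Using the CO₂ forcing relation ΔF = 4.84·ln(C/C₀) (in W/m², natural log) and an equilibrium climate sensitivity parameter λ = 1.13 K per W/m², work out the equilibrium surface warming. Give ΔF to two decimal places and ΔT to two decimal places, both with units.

ΔF = 3.22 W/m²; ΔT = 3.64 K

CO₂: 4.84 × ln(543/279) = 4.84 × ln(1.94624) = 4.84 × 0.66590 = 3.2230 W/m².
ΔT = λ ΔF = 1.13 × 3.22 = 3.6386 K.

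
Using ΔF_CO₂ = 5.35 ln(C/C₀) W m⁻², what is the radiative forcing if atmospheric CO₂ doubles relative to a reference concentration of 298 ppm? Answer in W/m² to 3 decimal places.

ΔF = 3.708 W/m²

Because the forcing depends only on the ratio C/C₀, the initial concentration does not enter.
ΔF = 5.35 × ln(2) = 5.35 × 0.69315 = 3.7084 W/m².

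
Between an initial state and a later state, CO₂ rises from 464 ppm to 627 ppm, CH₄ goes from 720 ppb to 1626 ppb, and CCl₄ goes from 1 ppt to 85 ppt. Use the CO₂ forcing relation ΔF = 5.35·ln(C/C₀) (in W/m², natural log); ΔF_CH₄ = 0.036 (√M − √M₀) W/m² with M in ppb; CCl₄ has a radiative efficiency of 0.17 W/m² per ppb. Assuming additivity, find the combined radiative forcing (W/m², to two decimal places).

CO₂: 5.35 × ln(627/464) = 5.35 × ln(1.35129) = 5.35 × 0.30106 = 1.6107 W/m².
CH₄: 0.036 × (√1626 − √720) = 0.036 × (40.3237 − 26.8328) = 0.036 × 13.4909 = 0.4857 W/m².
CCl₄: Δ = 85 − 1 = 84 ppt = 0.084 ppb; ΔF = 0.17 × 0.084 = 0.0143 W/m².
Total ΔF = 1.6107 + 0.4857 + 0.0143 = 2.1107 W/m².

ΔF = 2.11 W/m²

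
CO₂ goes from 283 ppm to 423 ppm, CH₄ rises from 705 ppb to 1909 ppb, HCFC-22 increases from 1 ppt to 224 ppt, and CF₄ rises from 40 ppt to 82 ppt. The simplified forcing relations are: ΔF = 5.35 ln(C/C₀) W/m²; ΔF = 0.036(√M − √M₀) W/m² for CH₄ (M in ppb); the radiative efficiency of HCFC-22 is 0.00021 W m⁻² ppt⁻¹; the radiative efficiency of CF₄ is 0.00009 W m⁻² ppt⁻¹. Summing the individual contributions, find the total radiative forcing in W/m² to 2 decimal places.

CO₂: 5.35 × ln(423/283) = 5.35 × ln(1.49470) = 5.35 × 0.40193 = 2.1503 W/m².
CH₄: 0.036 × (√1909 − √705) = 0.036 × (43.6921 − 26.5518) = 0.036 × 17.1403 = 0.6171 W/m².
HCFC-22: ΔF = 0.00021 × (224 − 1) = 0.00021 × 223 = 0.0468 W/m².
CF₄: ΔF = 0.00009 × (82 − 40) = 0.00009 × 42 = 0.0038 W/m².
Total ΔF = 2.1503 + 0.6171 + 0.0468 + 0.0038 = 2.8180 W/m².

ΔF = 2.82 W/m²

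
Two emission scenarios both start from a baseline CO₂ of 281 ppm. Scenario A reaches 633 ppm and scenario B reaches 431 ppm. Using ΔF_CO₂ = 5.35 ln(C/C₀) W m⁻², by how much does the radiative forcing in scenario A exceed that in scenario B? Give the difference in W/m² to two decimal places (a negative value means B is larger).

ΔF_A = 5.35 ln(633/281) = 5.35 × 0.81212 = 4.3448 W/m².
ΔF_B = 5.35 ln(431/281) = 5.35 × 0.42775 = 2.2885 W/m².
Difference: 4.3448 − 2.2885 = 2.0563 W/m².
(Equivalently, ΔF_A − ΔF_B = 5.35 ln(633/431) = 5.35 × 0.38436 = 2.0563 W/m².)

ΔF_A − ΔF_B = 2.06 W/m²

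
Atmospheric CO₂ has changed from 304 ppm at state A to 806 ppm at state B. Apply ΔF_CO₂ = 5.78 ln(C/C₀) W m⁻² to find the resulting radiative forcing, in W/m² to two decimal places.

ΔF = 5.64 W/m²

CO₂: 5.78 × ln(806/304) = 5.78 × ln(2.65132) = 5.78 × 0.97506 = 5.6358 W/m².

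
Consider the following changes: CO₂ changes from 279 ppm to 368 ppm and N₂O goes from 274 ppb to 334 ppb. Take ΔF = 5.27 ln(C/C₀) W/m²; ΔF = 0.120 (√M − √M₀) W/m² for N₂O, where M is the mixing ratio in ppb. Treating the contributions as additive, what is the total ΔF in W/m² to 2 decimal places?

CO₂: 5.27 × ln(368/279) = 5.27 × ln(1.31900) = 5.27 × 0.27687 = 1.4591 W/m².
N₂O: 0.120 × (√334 − √274) = 0.120 × (18.2757 − 16.5529) = 0.120 × 1.7228 = 0.2067 W/m².
Total ΔF = 1.4591 + 0.2067 = 1.6658 W/m².

ΔF = 1.67 W/m²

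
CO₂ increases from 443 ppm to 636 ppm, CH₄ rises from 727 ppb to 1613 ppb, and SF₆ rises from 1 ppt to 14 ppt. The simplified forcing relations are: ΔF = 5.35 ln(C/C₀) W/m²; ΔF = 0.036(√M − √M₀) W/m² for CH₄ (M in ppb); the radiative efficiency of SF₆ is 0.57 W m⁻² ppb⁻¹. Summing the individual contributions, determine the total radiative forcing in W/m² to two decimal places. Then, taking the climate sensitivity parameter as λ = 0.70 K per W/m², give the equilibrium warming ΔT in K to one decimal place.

CO₂: 5.35 × ln(636/443) = 5.35 × ln(1.43567) = 5.35 × 0.36163 = 1.9347 W/m².
CH₄: 0.036 × (√1613 − √727) = 0.036 × (40.1622 − 26.9629) = 0.036 × 13.1993 = 0.4752 W/m².
SF₆: Δ = 14 − 1 = 13 ppt = 0.013 ppb; ΔF = 0.57 × 0.013 = 0.0074 W/m².
Total ΔF = 1.9347 + 0.4752 + 0.0074 = 2.4173 W/m².
ΔT = λ ΔF = 0.70 × 2.42 = 1.6940 K.

ΔF = 2.42 W/m²; ΔT = 1.7 K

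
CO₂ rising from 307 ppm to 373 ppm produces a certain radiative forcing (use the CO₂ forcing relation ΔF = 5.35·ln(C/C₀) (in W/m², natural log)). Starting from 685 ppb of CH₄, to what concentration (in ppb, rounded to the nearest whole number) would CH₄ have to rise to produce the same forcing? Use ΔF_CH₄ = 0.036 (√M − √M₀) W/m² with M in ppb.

M ≈ 3037 ppb

CO₂ forcing: 5.35 × ln(373/307) = 5.35 × 0.194731 = 1.04181 W/m².
Set 0.036(√M − √685) = 1.04181: √M = 1.04181/0.036 + √685 = 28.9392 + 26.1725 = 55.1117.
M = (55.1117)² = 3037.30 ppb.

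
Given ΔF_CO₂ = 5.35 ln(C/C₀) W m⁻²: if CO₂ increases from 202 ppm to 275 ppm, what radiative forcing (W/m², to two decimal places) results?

ΔF = 1.65 W/m²

CO₂: 5.35 × ln(275/202) = 5.35 × ln(1.36139) = 5.35 × 0.30851 = 1.6505 W/m².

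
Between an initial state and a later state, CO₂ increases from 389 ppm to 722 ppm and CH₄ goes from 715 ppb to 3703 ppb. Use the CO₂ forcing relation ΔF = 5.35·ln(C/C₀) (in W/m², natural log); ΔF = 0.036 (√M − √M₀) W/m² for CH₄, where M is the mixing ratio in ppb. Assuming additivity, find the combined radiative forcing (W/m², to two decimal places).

CO₂: 5.35 × ln(722/389) = 5.35 × ln(1.85604) = 5.35 × 0.61845 = 3.3087 W/m².
CH₄: 0.036 × (√3703 − √715) = 0.036 × (60.8523 − 26.7395) = 0.036 × 34.1128 = 1.2281 W/m².
Total ΔF = 3.3087 + 1.2281 = 4.5368 W/m².

ΔF = 4.54 W/m²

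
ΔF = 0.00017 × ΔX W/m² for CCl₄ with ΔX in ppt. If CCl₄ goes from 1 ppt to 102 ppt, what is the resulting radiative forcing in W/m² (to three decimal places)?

CCl₄: ΔF = 0.00017 × (102 − 1) = 0.00017 × 101 = 0.0172 W/m².

ΔF = 0.017 W/m²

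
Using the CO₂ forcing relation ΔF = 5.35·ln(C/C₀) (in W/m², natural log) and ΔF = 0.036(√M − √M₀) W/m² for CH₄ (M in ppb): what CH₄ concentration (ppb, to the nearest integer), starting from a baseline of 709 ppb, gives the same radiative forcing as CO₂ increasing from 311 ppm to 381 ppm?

CO₂ forcing: 5.35 × ln(381/311) = 5.35 × 0.203006 = 1.08608 W/m².
Set 0.036(√M − √709) = 1.08608: √M = 1.08608/0.036 + √709 = 30.1689 + 26.6271 = 56.7960.
M = (56.7960)² = 3225.79 ppb.

M ≈ 3226 ppb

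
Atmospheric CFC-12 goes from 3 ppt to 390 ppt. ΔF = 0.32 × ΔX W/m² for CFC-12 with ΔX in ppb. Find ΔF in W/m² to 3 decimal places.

ΔF = 0.124 W/m²

CFC-12: Δ = 390 − 3 = 387 ppt = 0.387 ppb; ΔF = 0.32 × 0.387 = 0.1238 W/m².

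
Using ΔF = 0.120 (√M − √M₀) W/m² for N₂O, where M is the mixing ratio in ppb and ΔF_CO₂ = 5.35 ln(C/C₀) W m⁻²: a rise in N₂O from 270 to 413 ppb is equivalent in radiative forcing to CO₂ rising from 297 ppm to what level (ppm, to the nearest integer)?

N₂O forcing: 0.120 × (√413 − √270) = 0.120 × (20.3224 − 16.4317) = 0.120 × 3.8907 = 0.46688 W/m².
Set 5.35 ln(C/297) = 0.46688: ln(C/297) = 0.46688/5.35 = 0.08727, so C = 297 × e^0.08727 = 297 × 1.09119 = 324.08 ppm.

C ≈ 324 ppm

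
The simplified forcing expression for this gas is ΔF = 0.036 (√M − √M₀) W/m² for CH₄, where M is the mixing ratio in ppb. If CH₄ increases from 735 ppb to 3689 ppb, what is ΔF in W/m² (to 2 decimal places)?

CH₄: 0.036 × (√3689 − √735) = 0.036 × (60.7371 − 27.1109) = 0.036 × 33.6262 = 1.2105 W/m².

ΔF = 1.21 W/m²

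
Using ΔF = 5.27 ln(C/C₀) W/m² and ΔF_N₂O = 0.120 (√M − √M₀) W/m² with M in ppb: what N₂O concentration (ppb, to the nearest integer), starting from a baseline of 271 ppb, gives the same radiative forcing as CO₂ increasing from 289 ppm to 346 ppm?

M ≈ 594 ppb

CO₂ forcing: 5.27 × ln(346/289) = 5.27 × 0.180012 = 0.94866 W/m².
Set 0.120(√M − √271) = 0.94866: √M = 0.94866/0.120 + √271 = 7.9055 + 16.4621 = 24.3676.
M = (24.3676)² = 593.78 ppb.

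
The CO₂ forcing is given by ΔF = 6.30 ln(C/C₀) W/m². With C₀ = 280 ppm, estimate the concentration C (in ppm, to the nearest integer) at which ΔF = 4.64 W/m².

C ≈ 585 ppm

Set 6.30 ln(C/280) = 4.64, so ln(C/280) = 4.64/6.30 = 0.73651.
Then C/280 = e^0.73651 = 2.08863, giving C = 280 × 2.08863 = 584.82 ppm.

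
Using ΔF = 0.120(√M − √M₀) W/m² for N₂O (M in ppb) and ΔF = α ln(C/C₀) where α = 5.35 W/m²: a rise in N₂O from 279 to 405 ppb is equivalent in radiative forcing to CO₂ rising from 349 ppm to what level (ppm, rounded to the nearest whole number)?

C ≈ 377 ppm

N₂O forcing: 0.120 × (√405 − √279) = 0.120 × (20.1246 − 16.7033) = 0.120 × 3.4213 = 0.41056 W/m².
Set 5.35 ln(C/349) = 0.41056: ln(C/349) = 0.41056/5.35 = 0.07674, so C = 349 × e^0.07674 = 349 × 1.07976 = 376.84 ppm.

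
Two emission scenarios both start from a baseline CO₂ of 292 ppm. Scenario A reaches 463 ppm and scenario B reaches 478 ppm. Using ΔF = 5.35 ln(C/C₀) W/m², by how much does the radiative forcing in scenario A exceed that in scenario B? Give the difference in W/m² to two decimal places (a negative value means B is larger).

ΔF_A − ΔF_B = -0.17 W/m²

ΔF_A = 5.35 ln(463/292) = 5.35 × 0.46097 = 2.4662 W/m².
ΔF_B = 5.35 ln(478/292) = 5.35 × 0.49286 = 2.6368 W/m².
Difference: 2.4662 − 2.6368 = -0.1706 W/m².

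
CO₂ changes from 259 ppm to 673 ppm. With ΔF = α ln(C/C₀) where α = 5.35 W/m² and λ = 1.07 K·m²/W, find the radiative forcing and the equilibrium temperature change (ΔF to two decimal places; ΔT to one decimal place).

CO₂: 5.35 × ln(673/259) = 5.35 × ln(2.59846) = 5.35 × 0.95492 = 5.1088 W/m².
ΔT = λ ΔF = 1.07 × 5.11 = 5.4677 K.

ΔF = 5.11 W/m²; ΔT = 5.5 K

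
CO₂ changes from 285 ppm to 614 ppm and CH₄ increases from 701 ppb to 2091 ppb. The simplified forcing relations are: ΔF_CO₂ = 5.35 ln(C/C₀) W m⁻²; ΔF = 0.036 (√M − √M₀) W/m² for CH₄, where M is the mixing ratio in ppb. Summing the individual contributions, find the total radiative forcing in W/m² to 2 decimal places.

ΔF = 4.80 W/m²

CO₂: 5.35 × ln(614/285) = 5.35 × ln(2.15439) = 5.35 × 0.76751 = 4.1062 W/m².
CH₄: 0.036 × (√2091 − √701) = 0.036 × (45.7275 − 26.4764) = 0.036 × 19.2511 = 0.6930 W/m².
Total ΔF = 4.1062 + 0.6930 = 4.7992 W/m².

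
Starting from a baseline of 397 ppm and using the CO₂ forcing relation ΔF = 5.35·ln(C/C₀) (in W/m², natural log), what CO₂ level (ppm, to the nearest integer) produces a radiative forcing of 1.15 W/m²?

C ≈ 492 ppm

Set 5.35 ln(C/397) = 1.15, so ln(C/397) = 1.15/5.35 = 0.21495.
Then C/397 = e^0.21495 = 1.23980, giving C = 397 × 1.23980 = 492.20 ppm.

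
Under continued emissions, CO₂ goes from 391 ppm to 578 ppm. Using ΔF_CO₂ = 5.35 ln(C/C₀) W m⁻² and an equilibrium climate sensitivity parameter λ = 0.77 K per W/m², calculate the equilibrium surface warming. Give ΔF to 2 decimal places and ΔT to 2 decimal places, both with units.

ΔF = 2.09 W/m²; ΔT = 1.61 K

CO₂: 5.35 × ln(578/391) = 5.35 × ln(1.47826) = 5.35 × 0.39087 = 2.0912 W/m².
ΔT = λ ΔF = 0.77 × 2.09 = 1.6093 K.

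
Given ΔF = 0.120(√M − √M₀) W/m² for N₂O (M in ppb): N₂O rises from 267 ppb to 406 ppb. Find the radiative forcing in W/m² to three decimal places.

N₂O: 0.120 × (√406 − √267) = 0.120 × (20.1494 − 16.3401) = 0.120 × 3.8093 = 0.4571 W/m².

ΔF = 0.457 W/m²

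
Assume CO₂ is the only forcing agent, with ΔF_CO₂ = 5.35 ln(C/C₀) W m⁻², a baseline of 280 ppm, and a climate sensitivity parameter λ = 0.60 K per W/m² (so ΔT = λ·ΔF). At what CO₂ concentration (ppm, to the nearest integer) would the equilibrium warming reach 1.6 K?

Required forcing: ΔF = ΔT/λ = 1.6/0.60 = 2.6667 W/m².
Then ln(C/280) = ΔF/5.35 = 2.6667/5.35 = 0.49845.
So C = 280 × e^0.49845 = 280 × 1.64617 = 460.93 ppm.

C ≈ 461 ppm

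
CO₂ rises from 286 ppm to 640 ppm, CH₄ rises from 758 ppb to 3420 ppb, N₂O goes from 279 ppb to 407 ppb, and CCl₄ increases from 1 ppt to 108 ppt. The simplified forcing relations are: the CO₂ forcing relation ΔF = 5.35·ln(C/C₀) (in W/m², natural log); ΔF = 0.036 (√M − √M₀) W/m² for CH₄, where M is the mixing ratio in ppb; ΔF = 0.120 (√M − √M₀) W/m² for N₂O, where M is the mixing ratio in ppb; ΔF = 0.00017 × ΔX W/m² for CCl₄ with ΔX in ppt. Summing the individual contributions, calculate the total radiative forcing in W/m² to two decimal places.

CO₂: 5.35 × ln(640/286) = 5.35 × ln(2.23776) = 5.35 × 0.80548 = 4.3093 W/m².
CH₄: 0.036 × (√3420 − √758) = 0.036 × (58.4808 − 27.5318) = 0.036 × 30.9490 = 1.1142 W/m².
N₂O: 0.120 × (√407 − √279) = 0.120 × (20.1742 − 16.7033) = 0.120 × 3.4709 = 0.4165 W/m².
CCl₄: ΔF = 0.00017 × (108 − 1) = 0.00017 × 107 = 0.0182 W/m².
Total ΔF = 4.3093 + 1.1142 + 0.4165 + 0.0182 = 5.8582 W/m².

ΔF = 5.86 W/m²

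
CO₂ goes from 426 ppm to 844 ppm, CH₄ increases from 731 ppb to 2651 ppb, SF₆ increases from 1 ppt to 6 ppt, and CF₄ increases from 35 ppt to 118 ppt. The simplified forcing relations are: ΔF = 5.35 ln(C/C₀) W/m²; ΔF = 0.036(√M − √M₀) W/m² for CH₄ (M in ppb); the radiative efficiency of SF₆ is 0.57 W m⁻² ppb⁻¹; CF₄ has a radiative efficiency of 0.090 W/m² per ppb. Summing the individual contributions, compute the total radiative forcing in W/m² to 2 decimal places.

ΔF = 4.55 W/m²

CO₂: 5.35 × ln(844/426) = 5.35 × ln(1.98122) = 5.35 × 0.68371 = 3.6578 W/m².
CH₄: 0.036 × (√2651 − √731) = 0.036 × (51.4879 − 27.0370) = 0.036 × 24.4509 = 0.8802 W/m².
SF₆: Δ = 6 − 1 = 5 ppt = 0.005 ppb; ΔF = 0.57 × 0.005 = 0.0029 W/m².
CF₄: Δ = 118 − 35 = 83 ppt = 0.083 ppb; ΔF = 0.090 × 0.083 = 0.0075 W/m².
Total ΔF = 3.6578 + 0.8802 + 0.0029 + 0.0075 = 4.5484 W/m².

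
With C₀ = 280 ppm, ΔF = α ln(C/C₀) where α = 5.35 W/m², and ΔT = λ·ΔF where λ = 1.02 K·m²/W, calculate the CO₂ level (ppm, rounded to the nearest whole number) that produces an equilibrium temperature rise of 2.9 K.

Required forcing: ΔF = ΔT/λ = 2.9/1.02 = 2.8431 W/m².
Then ln(C/280) = ΔF/5.35 = 2.8431/5.35 = 0.53142.
So C = 280 × e^0.53142 = 280 × 1.70135 = 476.38 ppm.

C ≈ 476 ppm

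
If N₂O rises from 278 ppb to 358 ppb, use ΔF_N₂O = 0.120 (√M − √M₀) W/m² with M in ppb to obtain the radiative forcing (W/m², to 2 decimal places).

ΔF = 0.27 W/m²

N₂O: 0.120 × (√358 − √278) = 0.120 × (18.9209 − 16.6733) = 0.120 × 2.2476 = 0.2697 W/m².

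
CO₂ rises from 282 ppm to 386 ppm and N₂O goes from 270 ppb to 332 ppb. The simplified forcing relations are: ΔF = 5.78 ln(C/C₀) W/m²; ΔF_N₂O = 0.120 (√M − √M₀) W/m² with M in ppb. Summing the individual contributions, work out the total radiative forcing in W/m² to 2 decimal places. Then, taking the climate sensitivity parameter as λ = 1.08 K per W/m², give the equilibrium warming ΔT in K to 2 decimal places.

ΔF = 2.03 W/m²; ΔT = 2.19 K

CO₂: 5.78 × ln(386/282) = 5.78 × ln(1.36879) = 5.78 × 0.31393 = 1.8145 W/m².
N₂O: 0.120 × (√332 − √270) = 0.120 × (18.2209 − 16.4317) = 0.120 × 1.7892 = 0.2147 W/m².
Total ΔF = 1.8145 + 0.2147 = 2.0292 W/m².
ΔT = λ ΔF = 1.08 × 2.03 = 2.1924 K.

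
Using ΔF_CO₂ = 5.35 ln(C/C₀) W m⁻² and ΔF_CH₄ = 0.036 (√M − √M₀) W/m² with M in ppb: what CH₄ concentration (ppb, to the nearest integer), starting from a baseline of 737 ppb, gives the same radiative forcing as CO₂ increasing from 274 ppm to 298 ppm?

M ≈ 1570 ppb

CO₂ forcing: 5.35 × ln(298/274) = 5.35 × 0.083965 = 0.44921 W/m².
Set 0.036(√M − √737) = 0.44921: √M = 0.44921/0.036 + √737 = 12.4781 + 27.1477 = 39.6258.
M = (39.6258)² = 1570.20 ppb.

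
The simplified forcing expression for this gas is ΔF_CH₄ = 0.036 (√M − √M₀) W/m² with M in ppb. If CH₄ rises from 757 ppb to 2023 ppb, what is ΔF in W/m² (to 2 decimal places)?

ΔF = 0.63 W/m²

CH₄: 0.036 × (√2023 − √757) = 0.036 × (44.9778 − 27.5136) = 0.036 × 17.4642 = 0.6287 W/m².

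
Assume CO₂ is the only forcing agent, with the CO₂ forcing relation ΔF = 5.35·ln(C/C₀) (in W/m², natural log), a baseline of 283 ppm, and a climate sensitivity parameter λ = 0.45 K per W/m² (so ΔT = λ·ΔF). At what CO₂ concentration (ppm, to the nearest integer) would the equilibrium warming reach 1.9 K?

Required forcing: ΔF = ΔT/λ = 1.9/0.45 = 4.2222 W/m².
Then ln(C/283) = ΔF/5.35 = 4.2222/5.35 = 0.78920.
So C = 283 × e^0.78920 = 283 × 2.20163 = 623.06 ppm.

C ≈ 623 ppm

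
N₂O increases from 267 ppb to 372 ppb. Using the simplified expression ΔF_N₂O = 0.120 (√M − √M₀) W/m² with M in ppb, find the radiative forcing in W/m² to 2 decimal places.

N₂O: 0.120 × (√372 − √267) = 0.120 × (19.2873 − 16.3401) = 0.120 × 2.9472 = 0.3537 W/m².

ΔF = 0.35 W/m²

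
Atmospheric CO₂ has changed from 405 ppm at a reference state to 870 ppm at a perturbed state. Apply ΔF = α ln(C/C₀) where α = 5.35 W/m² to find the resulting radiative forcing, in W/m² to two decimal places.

ΔF = 4.09 W/m²

CO₂: 5.35 × ln(870/405) = 5.35 × ln(2.14815) = 5.35 × 0.76461 = 4.0907 W/m².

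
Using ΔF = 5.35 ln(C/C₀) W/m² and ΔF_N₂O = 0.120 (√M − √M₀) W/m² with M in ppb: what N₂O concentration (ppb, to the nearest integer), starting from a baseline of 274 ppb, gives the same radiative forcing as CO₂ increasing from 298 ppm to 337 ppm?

M ≈ 486 ppb

CO₂ forcing: 5.35 × ln(337/298) = 5.35 × 0.122989 = 0.65799 W/m².
Set 0.120(√M − √274) = 0.65799: √M = 0.65799/0.120 + √274 = 5.4833 + 16.5529 = 22.0362.
M = (22.0362)² = 485.59 ppb.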